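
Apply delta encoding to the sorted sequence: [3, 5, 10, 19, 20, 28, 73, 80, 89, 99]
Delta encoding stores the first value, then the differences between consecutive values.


First value: 3
Deltas:
  5 - 3 = 2
  10 - 5 = 5
  19 - 10 = 9
  20 - 19 = 1
  28 - 20 = 8
  73 - 28 = 45
  80 - 73 = 7
  89 - 80 = 9
  99 - 89 = 10


Delta encoded: [3, 2, 5, 9, 1, 8, 45, 7, 9, 10]


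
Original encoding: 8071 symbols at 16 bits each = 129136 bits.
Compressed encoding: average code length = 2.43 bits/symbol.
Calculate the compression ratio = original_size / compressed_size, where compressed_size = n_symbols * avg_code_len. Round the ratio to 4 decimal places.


original_size = n_symbols * orig_bits = 8071 * 16 = 129136 bits
compressed_size = n_symbols * avg_code_len = 8071 * 2.43 = 19612.53 bits
ratio = original_size / compressed_size = 129136 / 19612.53 = 6.5844

Compression ratio = 6.5844


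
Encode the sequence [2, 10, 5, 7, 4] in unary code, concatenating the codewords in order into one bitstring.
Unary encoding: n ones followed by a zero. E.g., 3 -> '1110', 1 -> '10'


Encode each number as n ones followed by a terminating 0:
  2 -> 110 (3 bits)
  10 -> 11111111110 (11 bits)
  5 -> 111110 (6 bits)
  7 -> 11111110 (8 bits)
  4 -> 11110 (5 bits)
Total length = 3 + 11 + 6 + 8 + 5 = 33 bits.

Unary([2, 10, 5, 7, 4]) = 110111111111101111101111111011110 (33 bits)


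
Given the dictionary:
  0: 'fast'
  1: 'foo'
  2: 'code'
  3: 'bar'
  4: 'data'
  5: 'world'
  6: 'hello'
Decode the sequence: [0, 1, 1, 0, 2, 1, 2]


Look up each index in the dictionary:
  0 -> 'fast'
  1 -> 'foo'
  1 -> 'foo'
  0 -> 'fast'
  2 -> 'code'
  1 -> 'foo'
  2 -> 'code'

Decoded: "fast foo foo fast code foo code"


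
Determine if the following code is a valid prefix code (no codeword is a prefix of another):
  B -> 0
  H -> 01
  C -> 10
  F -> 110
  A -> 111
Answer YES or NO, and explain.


Checking each pair (does one codeword prefix another?):
  B='0' vs H='01': prefix -- VIOLATION

NO -- this is NOT a valid prefix code. B (0) is a prefix of H (01).


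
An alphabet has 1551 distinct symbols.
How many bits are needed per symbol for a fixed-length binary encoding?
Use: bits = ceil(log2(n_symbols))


log2(1551) = 10.599
Bracket: 2^10 = 1024 < 1551 <= 2^11 = 2048
So ceil(log2(1551)) = 11

bits = ceil(log2(1551)) = ceil(10.599) = 11 bits


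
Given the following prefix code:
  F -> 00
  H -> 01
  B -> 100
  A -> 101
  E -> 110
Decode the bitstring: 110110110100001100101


Decoding step by step:
Bits 110 -> E
Bits 110 -> E
Bits 110 -> E
Bits 100 -> B
Bits 00 -> F
Bits 110 -> E
Bits 01 -> H
Bits 01 -> H


Decoded message: EEEBFEHH


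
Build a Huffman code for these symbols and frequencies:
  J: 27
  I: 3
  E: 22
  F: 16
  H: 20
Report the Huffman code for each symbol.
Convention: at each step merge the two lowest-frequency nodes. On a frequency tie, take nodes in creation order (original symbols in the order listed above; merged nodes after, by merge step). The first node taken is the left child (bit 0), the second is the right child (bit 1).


Huffman tree construction:
Step 1: Merge I(3) + F(16) = 19
Step 2: Merge (I+F)(19) + H(20) = 39
Step 3: Merge E(22) + J(27) = 49
Step 4: Merge ((I+F)+H)(39) + (E+J)(49) = 88
Read each symbol's code off the tree from the root (left child = 0, right child = 1).

Codes:
  J: 11 (length 2)
  I: 000 (length 3)
  E: 10 (length 2)
  F: 001 (length 3)
  H: 01 (length 2)
Average code length: 195/88 = 2.2159 bits/symbol


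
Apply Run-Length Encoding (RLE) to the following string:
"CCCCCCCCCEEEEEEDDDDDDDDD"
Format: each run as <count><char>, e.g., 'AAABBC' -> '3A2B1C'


Scanning runs left to right:
  i=0: run of 'C' x 9 -> '9C'
  i=9: run of 'E' x 6 -> '6E'
  i=15: run of 'D' x 9 -> '9D'

RLE = 9C6E9D


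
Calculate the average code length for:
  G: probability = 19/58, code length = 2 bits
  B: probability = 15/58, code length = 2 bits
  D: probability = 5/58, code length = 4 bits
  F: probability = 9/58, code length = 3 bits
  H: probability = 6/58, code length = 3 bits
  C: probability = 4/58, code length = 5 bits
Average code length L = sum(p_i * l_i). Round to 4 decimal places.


Weighted contributions p_i * l_i:
  G: (19/58) * 2 = 38/58
  B: (15/58) * 2 = 30/58
  D: (5/58) * 4 = 20/58
  F: (9/58) * 3 = 27/58
  H: (6/58) * 3 = 18/58
  C: (4/58) * 5 = 20/58
Sum = (38 + 30 + 20 + 27 + 18 + 20)/58 = 153/58

L = 153/58 = 2.6379 bits/symbol


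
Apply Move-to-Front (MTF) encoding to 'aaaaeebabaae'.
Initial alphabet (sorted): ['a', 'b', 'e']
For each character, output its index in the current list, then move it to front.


MTF encoding:
'a': index 0 in ['a', 'b', 'e'] -> ['a', 'b', 'e']
'a': index 0 in ['a', 'b', 'e'] -> ['a', 'b', 'e']
'a': index 0 in ['a', 'b', 'e'] -> ['a', 'b', 'e']
'a': index 0 in ['a', 'b', 'e'] -> ['a', 'b', 'e']
'e': index 2 in ['a', 'b', 'e'] -> ['e', 'a', 'b']
'e': index 0 in ['e', 'a', 'b'] -> ['e', 'a', 'b']
'b': index 2 in ['e', 'a', 'b'] -> ['b', 'e', 'a']
'a': index 2 in ['b', 'e', 'a'] -> ['a', 'b', 'e']
'b': index 1 in ['a', 'b', 'e'] -> ['b', 'a', 'e']
'a': index 1 in ['b', 'a', 'e'] -> ['a', 'b', 'e']
'a': index 0 in ['a', 'b', 'e'] -> ['a', 'b', 'e']
'e': index 2 in ['a', 'b', 'e'] -> ['e', 'a', 'b']


Output: [0, 0, 0, 0, 2, 0, 2, 2, 1, 1, 0, 2]


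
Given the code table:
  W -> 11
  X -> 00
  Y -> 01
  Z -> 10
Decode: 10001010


Decoding:
10 -> Z
00 -> X
10 -> Z
10 -> Z


Result: ZXZZ


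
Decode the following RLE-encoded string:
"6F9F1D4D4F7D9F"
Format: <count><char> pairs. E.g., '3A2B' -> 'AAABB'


Expanding each <count><char> pair:
  6F -> 'FFFFFF'
  9F -> 'FFFFFFFFF'
  1D -> 'D'
  4D -> 'DDDD'
  4F -> 'FFFF'
  7D -> 'DDDDDDD'
  9F -> 'FFFFFFFFF'

Decoded = FFFFFFFFFFFFFFFDDDDDFFFFDDDDDDDFFFFFFFFF


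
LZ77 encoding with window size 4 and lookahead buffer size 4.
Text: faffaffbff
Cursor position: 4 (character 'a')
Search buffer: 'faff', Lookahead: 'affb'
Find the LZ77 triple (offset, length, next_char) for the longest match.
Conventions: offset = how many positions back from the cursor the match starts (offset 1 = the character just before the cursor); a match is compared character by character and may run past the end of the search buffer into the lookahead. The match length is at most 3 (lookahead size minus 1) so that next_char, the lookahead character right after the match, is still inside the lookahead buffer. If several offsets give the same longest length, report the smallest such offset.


Try each offset into the search buffer:
  offset=1 (pos 3, char 'f'): match length 0
  offset=2 (pos 2, char 'f'): match length 0
  offset=3 (pos 1, char 'a'): match length 3
  offset=4 (pos 0, char 'f'): match length 0
Longest match has length 3 at offset 3.
next_char = character at position 4 + 3 = 7 -> 'b'

Best match: offset=3, length=3 (matching 'aff' starting at position 1)
LZ77 triple: (3, 3, 'b')


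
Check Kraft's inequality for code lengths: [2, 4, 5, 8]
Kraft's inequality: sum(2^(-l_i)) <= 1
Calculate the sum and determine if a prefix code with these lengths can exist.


Sum = 2^(-2) + 2^(-4) + 2^(-5) + 2^(-8)
    = 0.25 + 0.0625 + 0.03125 + 0.00390625
    = 89/256 = 0.34765625
Since 0.34765625 <= 1, Kraft's inequality IS satisfied.
A prefix code with these lengths CAN exist.

Kraft sum = 0.34765625. Satisfied.


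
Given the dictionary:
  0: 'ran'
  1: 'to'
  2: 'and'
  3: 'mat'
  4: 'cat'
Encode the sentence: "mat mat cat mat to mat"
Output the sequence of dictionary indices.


Look up each word in the dictionary:
  'mat' -> 3
  'mat' -> 3
  'cat' -> 4
  'mat' -> 3
  'to' -> 1
  'mat' -> 3

Encoded: [3, 3, 4, 3, 1, 3]


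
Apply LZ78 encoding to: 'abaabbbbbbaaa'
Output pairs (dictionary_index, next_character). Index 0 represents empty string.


LZ78 encoding steps:
Dictionary: {0: ''}
Step 1: w='' (idx 0), next='a' -> output (0, 'a'), add 'a' as idx 1
Step 2: w='' (idx 0), next='b' -> output (0, 'b'), add 'b' as idx 2
Step 3: w='a' (idx 1), next='a' -> output (1, 'a'), add 'aa' as idx 3
Step 4: w='b' (idx 2), next='b' -> output (2, 'b'), add 'bb' as idx 4
Step 5: w='bb' (idx 4), next='b' -> output (4, 'b'), add 'bbb' as idx 5
Step 6: w='b' (idx 2), next='a' -> output (2, 'a'), add 'ba' as idx 6
Step 7: w='aa' (idx 3), end of input -> output (3, '')


Encoded: [(0, 'a'), (0, 'b'), (1, 'a'), (2, 'b'), (4, 'b'), (2, 'a'), (3, '')]


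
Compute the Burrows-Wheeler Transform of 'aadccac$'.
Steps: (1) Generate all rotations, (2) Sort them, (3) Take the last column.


Rotations (sorted):
  0: $aadccac -> last char: c
  1: aadccac$ -> last char: $
  2: ac$aadcc -> last char: c
  3: adccac$a -> last char: a
  4: c$aadcca -> last char: a
  5: cac$aadc -> last char: c
  6: ccac$aad -> last char: d
  7: dccac$aa -> last char: a


BWT = c$caacda


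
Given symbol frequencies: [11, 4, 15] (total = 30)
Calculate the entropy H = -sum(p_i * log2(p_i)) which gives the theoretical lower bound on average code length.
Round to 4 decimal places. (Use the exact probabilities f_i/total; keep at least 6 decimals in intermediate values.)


Per-symbol terms -p_i * log2(p_i) with p_i = f_i/30:
  p = 11/30 = 0.366667: log2(p) = -1.447459, -p*log2(p) = 0.530735
  p = 4/30 = 0.133333: log2(p) = -2.906891, -p*log2(p) = 0.387585
  p = 15/30 = 0.500000: log2(p) = -1.000000, -p*log2(p) = 0.500000
H = 0.530735 + 0.387585 + 0.500000 = 1.418320

H = 1.4183 bits/symbol


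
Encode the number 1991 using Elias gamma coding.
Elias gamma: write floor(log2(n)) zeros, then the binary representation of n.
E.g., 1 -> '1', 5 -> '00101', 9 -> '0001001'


num_bits = floor(log2(1991)) + 1 = 11
leading_zeros = num_bits - 1 = 10
binary(1991) = 11111000111

Elias gamma(1991) = '0000000000' + '11111000111' = 000000000011111000111 (21 bits)


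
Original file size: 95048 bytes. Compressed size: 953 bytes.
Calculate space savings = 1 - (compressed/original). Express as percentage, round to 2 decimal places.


ratio = compressed/original = 953/95048 = 0.010027
savings = 1 - ratio = 1 - 0.010027 = 0.989973
as a percentage: 0.989973 * 100 = 99.0%

Space savings = 1 - 953/95048 = 99.0%


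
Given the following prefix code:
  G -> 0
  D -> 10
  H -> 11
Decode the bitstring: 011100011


Decoding step by step:
Bits 0 -> G
Bits 11 -> H
Bits 10 -> D
Bits 0 -> G
Bits 0 -> G
Bits 11 -> H


Decoded message: GHDGGH


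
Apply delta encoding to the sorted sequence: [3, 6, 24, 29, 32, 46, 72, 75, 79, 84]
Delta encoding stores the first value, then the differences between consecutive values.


First value: 3
Deltas:
  6 - 3 = 3
  24 - 6 = 18
  29 - 24 = 5
  32 - 29 = 3
  46 - 32 = 14
  72 - 46 = 26
  75 - 72 = 3
  79 - 75 = 4
  84 - 79 = 5


Delta encoded: [3, 3, 18, 5, 3, 14, 26, 3, 4, 5]


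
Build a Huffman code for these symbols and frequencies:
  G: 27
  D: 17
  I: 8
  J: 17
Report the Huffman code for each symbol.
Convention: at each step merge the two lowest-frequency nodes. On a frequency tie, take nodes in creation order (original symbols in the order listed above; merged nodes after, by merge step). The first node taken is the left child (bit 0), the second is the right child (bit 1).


Huffman tree construction:
Step 1: Merge I(8) + D(17) = 25
Step 2: Merge J(17) + (I+D)(25) = 42
Step 3: Merge G(27) + (J+(I+D))(42) = 69
Read each symbol's code off the tree from the root (left child = 0, right child = 1).

Codes:
  G: 0 (length 1)
  D: 111 (length 3)
  I: 110 (length 3)
  J: 10 (length 2)
Average code length: 136/69 = 1.9710 bits/symbol


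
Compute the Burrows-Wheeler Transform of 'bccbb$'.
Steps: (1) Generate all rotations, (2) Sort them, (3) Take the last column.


Rotations (sorted):
  0: $bccbb -> last char: b
  1: b$bccb -> last char: b
  2: bb$bcc -> last char: c
  3: bccbb$ -> last char: $
  4: cbb$bc -> last char: c
  5: ccbb$b -> last char: b


BWT = bbc$cb


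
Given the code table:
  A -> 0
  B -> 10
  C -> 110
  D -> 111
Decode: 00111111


Decoding:
0 -> A
0 -> A
111 -> D
111 -> D


Result: AADD


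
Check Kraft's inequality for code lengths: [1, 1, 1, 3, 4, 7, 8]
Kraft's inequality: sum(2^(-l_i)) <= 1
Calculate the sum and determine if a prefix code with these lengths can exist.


Sum = 2^(-1) + 2^(-1) + 2^(-1) + 2^(-3) + 2^(-4) + 2^(-7) + 2^(-8)
    = 0.5 + 0.5 + 0.5 + 0.125 + 0.0625 + 0.0078125 + 0.00390625
    = 435/256 = 1.69921875
Since 1.69921875 > 1, Kraft's inequality is NOT satisfied.
A prefix code with these lengths CANNOT exist.

Kraft sum = 1.69921875. Not satisfied.


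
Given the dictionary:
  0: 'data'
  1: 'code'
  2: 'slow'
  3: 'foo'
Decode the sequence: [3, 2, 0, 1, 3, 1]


Look up each index in the dictionary:
  3 -> 'foo'
  2 -> 'slow'
  0 -> 'data'
  1 -> 'code'
  3 -> 'foo'
  1 -> 'code'

Decoded: "foo slow data code foo code"


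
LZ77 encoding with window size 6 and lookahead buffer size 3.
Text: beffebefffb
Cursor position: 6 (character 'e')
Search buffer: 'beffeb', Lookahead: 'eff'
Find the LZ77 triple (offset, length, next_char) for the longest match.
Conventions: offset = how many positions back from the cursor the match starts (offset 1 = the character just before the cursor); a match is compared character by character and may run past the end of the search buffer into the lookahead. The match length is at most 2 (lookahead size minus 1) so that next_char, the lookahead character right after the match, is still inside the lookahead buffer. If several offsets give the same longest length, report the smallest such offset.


Try each offset into the search buffer:
  offset=1 (pos 5, char 'b'): match length 0
  offset=2 (pos 4, char 'e'): match length 1
  offset=3 (pos 3, char 'f'): match length 0
  offset=4 (pos 2, char 'f'): match length 0
  offset=5 (pos 1, char 'e'): match length 2
  offset=6 (pos 0, char 'b'): match length 0
Longest match has length 2 at offset 5.
next_char = character at position 6 + 2 = 8 -> 'f'

Best match: offset=5, length=2 (matching 'ef' starting at position 1)
LZ77 triple: (5, 2, 'f')


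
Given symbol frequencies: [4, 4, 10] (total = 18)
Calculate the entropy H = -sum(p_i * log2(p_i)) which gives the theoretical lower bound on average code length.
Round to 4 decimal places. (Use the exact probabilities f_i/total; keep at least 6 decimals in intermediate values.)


Per-symbol terms -p_i * log2(p_i) with p_i = f_i/18:
  p = 4/18 = 0.222222: log2(p) = -2.169925, -p*log2(p) = 0.482206
  p = 4/18 = 0.222222: log2(p) = -2.169925, -p*log2(p) = 0.482206
  p = 10/18 = 0.555556: log2(p) = -0.847997, -p*log2(p) = 0.471109
H = 0.482206 + 0.482206 + 0.471109 = 1.435521

H = 1.4355 bits/symbol


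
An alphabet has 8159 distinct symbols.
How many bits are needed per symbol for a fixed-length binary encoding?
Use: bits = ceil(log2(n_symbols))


log2(8159) = 12.9942
Bracket: 2^12 = 4096 < 8159 <= 2^13 = 8192
So ceil(log2(8159)) = 13

bits = ceil(log2(8159)) = ceil(12.9942) = 13 bits


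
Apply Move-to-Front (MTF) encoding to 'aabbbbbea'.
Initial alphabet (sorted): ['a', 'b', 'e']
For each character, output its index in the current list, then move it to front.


MTF encoding:
'a': index 0 in ['a', 'b', 'e'] -> ['a', 'b', 'e']
'a': index 0 in ['a', 'b', 'e'] -> ['a', 'b', 'e']
'b': index 1 in ['a', 'b', 'e'] -> ['b', 'a', 'e']
'b': index 0 in ['b', 'a', 'e'] -> ['b', 'a', 'e']
'b': index 0 in ['b', 'a', 'e'] -> ['b', 'a', 'e']
'b': index 0 in ['b', 'a', 'e'] -> ['b', 'a', 'e']
'b': index 0 in ['b', 'a', 'e'] -> ['b', 'a', 'e']
'e': index 2 in ['b', 'a', 'e'] -> ['e', 'b', 'a']
'a': index 2 in ['e', 'b', 'a'] -> ['a', 'e', 'b']


Output: [0, 0, 1, 0, 0, 0, 0, 2, 2]


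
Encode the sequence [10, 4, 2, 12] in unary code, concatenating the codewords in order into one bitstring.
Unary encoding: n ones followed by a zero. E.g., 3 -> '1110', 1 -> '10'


Encode each number as n ones followed by a terminating 0:
  10 -> 11111111110 (11 bits)
  4 -> 11110 (5 bits)
  2 -> 110 (3 bits)
  12 -> 1111111111110 (13 bits)
Total length = 11 + 5 + 3 + 13 = 32 bits.

Unary([10, 4, 2, 12]) = 11111111110111101101111111111110 (32 bits)


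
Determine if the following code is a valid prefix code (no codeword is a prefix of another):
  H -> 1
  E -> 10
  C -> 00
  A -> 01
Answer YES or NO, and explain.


Checking each pair (does one codeword prefix another?):
  H='1' vs E='10': prefix -- VIOLATION

NO -- this is NOT a valid prefix code. H (1) is a prefix of E (10).


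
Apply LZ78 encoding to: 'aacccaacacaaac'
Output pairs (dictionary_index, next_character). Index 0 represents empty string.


LZ78 encoding steps:
Dictionary: {0: ''}
Step 1: w='' (idx 0), next='a' -> output (0, 'a'), add 'a' as idx 1
Step 2: w='a' (idx 1), next='c' -> output (1, 'c'), add 'ac' as idx 2
Step 3: w='' (idx 0), next='c' -> output (0, 'c'), add 'c' as idx 3
Step 4: w='c' (idx 3), next='a' -> output (3, 'a'), add 'ca' as idx 4
Step 5: w='ac' (idx 2), next='a' -> output (2, 'a'), add 'aca' as idx 5
Step 6: w='ca' (idx 4), next='a' -> output (4, 'a'), add 'caa' as idx 6
Step 7: w='ac' (idx 2), end of input -> output (2, '')


Encoded: [(0, 'a'), (1, 'c'), (0, 'c'), (3, 'a'), (2, 'a'), (4, 'a'), (2, '')]


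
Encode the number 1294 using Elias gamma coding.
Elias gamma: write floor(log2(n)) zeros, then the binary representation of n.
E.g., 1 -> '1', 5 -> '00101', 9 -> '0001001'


num_bits = floor(log2(1294)) + 1 = 11
leading_zeros = num_bits - 1 = 10
binary(1294) = 10100001110

Elias gamma(1294) = '0000000000' + '10100001110' = 000000000010100001110 (21 bits)


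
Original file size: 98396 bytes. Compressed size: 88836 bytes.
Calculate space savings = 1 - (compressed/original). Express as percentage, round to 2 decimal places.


ratio = compressed/original = 88836/98396 = 0.902842
savings = 1 - ratio = 1 - 0.902842 = 0.097158
as a percentage: 0.097158 * 100 = 9.72%

Space savings = 1 - 88836/98396 = 9.72%


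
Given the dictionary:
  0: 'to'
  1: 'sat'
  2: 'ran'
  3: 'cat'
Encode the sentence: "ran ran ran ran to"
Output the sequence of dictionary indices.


Look up each word in the dictionary:
  'ran' -> 2
  'ran' -> 2
  'ran' -> 2
  'ran' -> 2
  'to' -> 0

Encoded: [2, 2, 2, 2, 0]


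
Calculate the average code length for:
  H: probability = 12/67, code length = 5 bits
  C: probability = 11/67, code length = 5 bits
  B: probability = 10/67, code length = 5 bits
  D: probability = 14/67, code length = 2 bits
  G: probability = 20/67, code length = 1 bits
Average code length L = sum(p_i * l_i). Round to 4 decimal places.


Weighted contributions p_i * l_i:
  H: (12/67) * 5 = 60/67
  C: (11/67) * 5 = 55/67
  B: (10/67) * 5 = 50/67
  D: (14/67) * 2 = 28/67
  G: (20/67) * 1 = 20/67
Sum = (60 + 55 + 50 + 28 + 20)/67 = 213/67

L = 213/67 = 3.1791 bits/symbol


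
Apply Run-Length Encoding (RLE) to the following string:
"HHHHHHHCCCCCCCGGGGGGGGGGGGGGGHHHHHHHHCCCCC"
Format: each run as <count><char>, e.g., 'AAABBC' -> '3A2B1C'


Scanning runs left to right:
  i=0: run of 'H' x 7 -> '7H'
  i=7: run of 'C' x 7 -> '7C'
  i=14: run of 'G' x 15 -> '15G'
  i=29: run of 'H' x 8 -> '8H'
  i=37: run of 'C' x 5 -> '5C'

RLE = 7H7C15G8H5C


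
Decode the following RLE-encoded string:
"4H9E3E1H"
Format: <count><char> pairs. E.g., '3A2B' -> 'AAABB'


Expanding each <count><char> pair:
  4H -> 'HHHH'
  9E -> 'EEEEEEEEE'
  3E -> 'EEE'
  1H -> 'H'

Decoded = HHHHEEEEEEEEEEEEH


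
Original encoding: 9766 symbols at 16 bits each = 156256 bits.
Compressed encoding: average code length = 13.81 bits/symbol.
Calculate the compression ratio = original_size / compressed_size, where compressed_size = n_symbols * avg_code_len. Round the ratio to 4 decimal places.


original_size = n_symbols * orig_bits = 9766 * 16 = 156256 bits
compressed_size = n_symbols * avg_code_len = 9766 * 13.81 = 134868.46 bits
ratio = original_size / compressed_size = 156256 / 134868.46 = 1.1586

Compression ratio = 1.1586


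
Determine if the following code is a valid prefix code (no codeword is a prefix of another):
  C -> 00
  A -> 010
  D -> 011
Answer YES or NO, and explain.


Checking each pair (does one codeword prefix another?):
  C='00' vs A='010': no prefix
  C='00' vs D='011': no prefix
  A='010' vs C='00': no prefix
  A='010' vs D='011': no prefix
  D='011' vs C='00': no prefix
  D='011' vs A='010': no prefix
No violation found over all pairs.

YES -- this is a valid prefix code. No codeword is a prefix of any other codeword.


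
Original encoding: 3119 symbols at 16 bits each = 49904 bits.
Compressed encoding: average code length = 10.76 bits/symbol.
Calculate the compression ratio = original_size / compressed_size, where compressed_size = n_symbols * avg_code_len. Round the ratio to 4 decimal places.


original_size = n_symbols * orig_bits = 3119 * 16 = 49904 bits
compressed_size = n_symbols * avg_code_len = 3119 * 10.76 = 33560.44 bits
ratio = original_size / compressed_size = 49904 / 33560.44 = 1.487

Compression ratio = 1.487


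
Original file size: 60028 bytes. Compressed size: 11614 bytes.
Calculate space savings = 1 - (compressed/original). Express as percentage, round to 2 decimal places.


ratio = compressed/original = 11614/60028 = 0.193476
savings = 1 - ratio = 1 - 0.193476 = 0.806524
as a percentage: 0.806524 * 100 = 80.65%

Space savings = 1 - 11614/60028 = 80.65%


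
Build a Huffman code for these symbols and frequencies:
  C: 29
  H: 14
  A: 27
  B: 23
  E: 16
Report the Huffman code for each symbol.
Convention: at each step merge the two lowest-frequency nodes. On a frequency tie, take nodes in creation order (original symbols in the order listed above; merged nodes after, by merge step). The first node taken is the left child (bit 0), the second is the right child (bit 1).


Huffman tree construction:
Step 1: Merge H(14) + E(16) = 30
Step 2: Merge B(23) + A(27) = 50
Step 3: Merge C(29) + (H+E)(30) = 59
Step 4: Merge (B+A)(50) + (C+(H+E))(59) = 109
Read each symbol's code off the tree from the root (left child = 0, right child = 1).

Codes:
  C: 10 (length 2)
  H: 110 (length 3)
  A: 01 (length 2)
  B: 00 (length 2)
  E: 111 (length 3)
Average code length: 248/109 = 2.2752 bits/symbol


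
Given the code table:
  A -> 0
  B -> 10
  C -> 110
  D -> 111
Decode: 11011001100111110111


Decoding:
110 -> C
110 -> C
0 -> A
110 -> C
0 -> A
111 -> D
110 -> C
111 -> D


Result: CCACADCD


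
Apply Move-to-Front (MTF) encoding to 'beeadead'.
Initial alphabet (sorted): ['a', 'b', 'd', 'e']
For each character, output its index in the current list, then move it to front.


MTF encoding:
'b': index 1 in ['a', 'b', 'd', 'e'] -> ['b', 'a', 'd', 'e']
'e': index 3 in ['b', 'a', 'd', 'e'] -> ['e', 'b', 'a', 'd']
'e': index 0 in ['e', 'b', 'a', 'd'] -> ['e', 'b', 'a', 'd']
'a': index 2 in ['e', 'b', 'a', 'd'] -> ['a', 'e', 'b', 'd']
'd': index 3 in ['a', 'e', 'b', 'd'] -> ['d', 'a', 'e', 'b']
'e': index 2 in ['d', 'a', 'e', 'b'] -> ['e', 'd', 'a', 'b']
'a': index 2 in ['e', 'd', 'a', 'b'] -> ['a', 'e', 'd', 'b']
'd': index 2 in ['a', 'e', 'd', 'b'] -> ['d', 'a', 'e', 'b']


Output: [1, 3, 0, 2, 3, 2, 2, 2]


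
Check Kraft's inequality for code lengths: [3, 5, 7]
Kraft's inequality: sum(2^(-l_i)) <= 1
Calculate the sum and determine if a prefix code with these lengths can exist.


Sum = 2^(-3) + 2^(-5) + 2^(-7)
    = 0.125 + 0.03125 + 0.0078125
    = 21/128 = 0.1640625
Since 0.1640625 <= 1, Kraft's inequality IS satisfied.
A prefix code with these lengths CAN exist.

Kraft sum = 0.1640625. Satisfied.


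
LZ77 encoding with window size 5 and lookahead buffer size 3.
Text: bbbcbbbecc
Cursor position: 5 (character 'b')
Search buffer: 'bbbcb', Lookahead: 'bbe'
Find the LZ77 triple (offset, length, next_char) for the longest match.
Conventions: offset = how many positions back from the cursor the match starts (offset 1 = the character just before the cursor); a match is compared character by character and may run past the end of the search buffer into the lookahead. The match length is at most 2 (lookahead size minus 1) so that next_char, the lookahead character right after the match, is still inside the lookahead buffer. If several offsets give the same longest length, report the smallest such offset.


Try each offset into the search buffer:
  offset=1 (pos 4, char 'b'): match length 2
  offset=2 (pos 3, char 'c'): match length 0
  offset=3 (pos 2, char 'b'): match length 1
  offset=4 (pos 1, char 'b'): match length 2
  offset=5 (pos 0, char 'b'): match length 2
Longest match has length 2, found at offsets 1, 4, 5; take the smallest, offset 1.
next_char = character at position 5 + 2 = 7 -> 'e'

Best match: offset=1, length=2 (matching 'bb' starting at position 4)
LZ77 triple: (1, 2, 'e')


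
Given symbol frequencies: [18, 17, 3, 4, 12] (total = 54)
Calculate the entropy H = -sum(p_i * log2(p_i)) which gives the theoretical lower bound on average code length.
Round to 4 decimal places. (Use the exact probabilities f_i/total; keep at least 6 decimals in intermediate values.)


Per-symbol terms -p_i * log2(p_i) with p_i = f_i/54:
  p = 18/54 = 0.333333: log2(p) = -1.584963, -p*log2(p) = 0.528321
  p = 17/54 = 0.314815: log2(p) = -1.667425, -p*log2(p) = 0.524930
  p = 3/54 = 0.055556: log2(p) = -4.169925, -p*log2(p) = 0.231663
  p = 4/54 = 0.074074: log2(p) = -3.754888, -p*log2(p) = 0.278140
  p = 12/54 = 0.222222: log2(p) = -2.169925, -p*log2(p) = 0.482206
H = 0.528321 + 0.524930 + 0.231663 + 0.278140 + 0.482206 = 2.045260

H = 2.0453 bits/symbol


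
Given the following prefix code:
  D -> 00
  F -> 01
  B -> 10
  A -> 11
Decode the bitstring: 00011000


Decoding step by step:
Bits 00 -> D
Bits 01 -> F
Bits 10 -> B
Bits 00 -> D


Decoded message: DFBD


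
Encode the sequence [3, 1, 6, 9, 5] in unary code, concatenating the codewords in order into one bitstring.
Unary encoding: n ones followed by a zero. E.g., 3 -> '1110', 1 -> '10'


Encode each number as n ones followed by a terminating 0:
  3 -> 1110 (4 bits)
  1 -> 10 (2 bits)
  6 -> 1111110 (7 bits)
  9 -> 1111111110 (10 bits)
  5 -> 111110 (6 bits)
Total length = 4 + 2 + 7 + 10 + 6 = 29 bits.

Unary([3, 1, 6, 9, 5]) = 11101011111101111111110111110 (29 bits)


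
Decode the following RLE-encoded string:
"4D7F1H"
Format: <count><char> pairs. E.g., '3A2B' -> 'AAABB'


Expanding each <count><char> pair:
  4D -> 'DDDD'
  7F -> 'FFFFFFF'
  1H -> 'H'

Decoded = DDDDFFFFFFFH


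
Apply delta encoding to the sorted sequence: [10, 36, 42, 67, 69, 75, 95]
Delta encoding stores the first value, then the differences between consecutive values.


First value: 10
Deltas:
  36 - 10 = 26
  42 - 36 = 6
  67 - 42 = 25
  69 - 67 = 2
  75 - 69 = 6
  95 - 75 = 20


Delta encoded: [10, 26, 6, 25, 2, 6, 20]


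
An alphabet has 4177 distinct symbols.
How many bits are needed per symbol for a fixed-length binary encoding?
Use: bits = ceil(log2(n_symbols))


log2(4177) = 12.0283
Bracket: 2^12 = 4096 < 4177 <= 2^13 = 8192
So ceil(log2(4177)) = 13

bits = ceil(log2(4177)) = ceil(12.0283) = 13 bits


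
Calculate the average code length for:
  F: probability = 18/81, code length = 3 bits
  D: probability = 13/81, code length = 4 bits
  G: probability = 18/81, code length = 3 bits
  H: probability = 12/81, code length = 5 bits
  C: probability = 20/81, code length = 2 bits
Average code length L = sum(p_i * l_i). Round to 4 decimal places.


Weighted contributions p_i * l_i:
  F: (18/81) * 3 = 54/81
  D: (13/81) * 4 = 52/81
  G: (18/81) * 3 = 54/81
  H: (12/81) * 5 = 60/81
  C: (20/81) * 2 = 40/81
Sum = (54 + 52 + 54 + 60 + 40)/81 = 260/81

L = 260/81 = 3.2099 bits/symbol


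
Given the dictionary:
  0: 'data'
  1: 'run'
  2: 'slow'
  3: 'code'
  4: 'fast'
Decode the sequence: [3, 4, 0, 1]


Look up each index in the dictionary:
  3 -> 'code'
  4 -> 'fast'
  0 -> 'data'
  1 -> 'run'

Decoded: "code fast data run"


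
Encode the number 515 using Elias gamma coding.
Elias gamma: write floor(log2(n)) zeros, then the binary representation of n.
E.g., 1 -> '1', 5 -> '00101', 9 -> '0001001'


num_bits = floor(log2(515)) + 1 = 10
leading_zeros = num_bits - 1 = 9
binary(515) = 1000000011

Elias gamma(515) = '000000000' + '1000000011' = 0000000001000000011 (19 bits)


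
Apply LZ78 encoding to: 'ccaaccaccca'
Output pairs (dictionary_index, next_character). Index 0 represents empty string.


LZ78 encoding steps:
Dictionary: {0: ''}
Step 1: w='' (idx 0), next='c' -> output (0, 'c'), add 'c' as idx 1
Step 2: w='c' (idx 1), next='a' -> output (1, 'a'), add 'ca' as idx 2
Step 3: w='' (idx 0), next='a' -> output (0, 'a'), add 'a' as idx 3
Step 4: w='c' (idx 1), next='c' -> output (1, 'c'), add 'cc' as idx 4
Step 5: w='a' (idx 3), next='c' -> output (3, 'c'), add 'ac' as idx 5
Step 6: w='cc' (idx 4), next='a' -> output (4, 'a'), add 'cca' as idx 6


Encoded: [(0, 'c'), (1, 'a'), (0, 'a'), (1, 'c'), (3, 'c'), (4, 'a')]


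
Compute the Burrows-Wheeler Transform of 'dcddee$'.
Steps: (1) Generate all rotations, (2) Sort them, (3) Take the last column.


Rotations (sorted):
  0: $dcddee -> last char: e
  1: cddee$d -> last char: d
  2: dcddee$ -> last char: $
  3: ddee$dc -> last char: c
  4: dee$dcd -> last char: d
  5: e$dcdde -> last char: e
  6: ee$dcdd -> last char: d


BWT = ed$cded


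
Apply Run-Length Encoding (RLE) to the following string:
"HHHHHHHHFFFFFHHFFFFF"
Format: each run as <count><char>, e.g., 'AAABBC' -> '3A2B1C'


Scanning runs left to right:
  i=0: run of 'H' x 8 -> '8H'
  i=8: run of 'F' x 5 -> '5F'
  i=13: run of 'H' x 2 -> '2H'
  i=15: run of 'F' x 5 -> '5F'

RLE = 8H5F2H5F


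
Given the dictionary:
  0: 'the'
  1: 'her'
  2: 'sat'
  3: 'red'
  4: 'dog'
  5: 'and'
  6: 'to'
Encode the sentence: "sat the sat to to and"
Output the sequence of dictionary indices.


Look up each word in the dictionary:
  'sat' -> 2
  'the' -> 0
  'sat' -> 2
  'to' -> 6
  'to' -> 6
  'and' -> 5

Encoded: [2, 0, 2, 6, 6, 5]


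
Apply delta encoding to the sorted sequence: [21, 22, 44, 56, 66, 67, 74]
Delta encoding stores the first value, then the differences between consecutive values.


First value: 21
Deltas:
  22 - 21 = 1
  44 - 22 = 22
  56 - 44 = 12
  66 - 56 = 10
  67 - 66 = 1
  74 - 67 = 7


Delta encoded: [21, 1, 22, 12, 10, 1, 7]


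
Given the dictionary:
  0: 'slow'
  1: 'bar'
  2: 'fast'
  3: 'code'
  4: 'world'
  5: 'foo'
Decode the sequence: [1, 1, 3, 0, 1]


Look up each index in the dictionary:
  1 -> 'bar'
  1 -> 'bar'
  3 -> 'code'
  0 -> 'slow'
  1 -> 'bar'

Decoded: "bar bar code slow bar"


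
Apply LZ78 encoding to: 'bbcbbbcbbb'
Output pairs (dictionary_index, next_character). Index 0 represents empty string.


LZ78 encoding steps:
Dictionary: {0: ''}
Step 1: w='' (idx 0), next='b' -> output (0, 'b'), add 'b' as idx 1
Step 2: w='b' (idx 1), next='c' -> output (1, 'c'), add 'bc' as idx 2
Step 3: w='b' (idx 1), next='b' -> output (1, 'b'), add 'bb' as idx 3
Step 4: w='bc' (idx 2), next='b' -> output (2, 'b'), add 'bcb' as idx 4
Step 5: w='bb' (idx 3), end of input -> output (3, '')


Encoded: [(0, 'b'), (1, 'c'), (1, 'b'), (2, 'b'), (3, '')]


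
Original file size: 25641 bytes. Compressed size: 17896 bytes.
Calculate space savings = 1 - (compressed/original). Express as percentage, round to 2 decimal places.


ratio = compressed/original = 17896/25641 = 0.697945
savings = 1 - ratio = 1 - 0.697945 = 0.302055
as a percentage: 0.302055 * 100 = 30.21%

Space savings = 1 - 17896/25641 = 30.21%


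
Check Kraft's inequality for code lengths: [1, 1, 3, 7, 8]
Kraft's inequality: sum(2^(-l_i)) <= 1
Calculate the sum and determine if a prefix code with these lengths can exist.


Sum = 2^(-1) + 2^(-1) + 2^(-3) + 2^(-7) + 2^(-8)
    = 0.5 + 0.5 + 0.125 + 0.0078125 + 0.00390625
    = 291/256 = 1.13671875
Since 1.13671875 > 1, Kraft's inequality is NOT satisfied.
A prefix code with these lengths CANNOT exist.

Kraft sum = 1.13671875. Not satisfied.


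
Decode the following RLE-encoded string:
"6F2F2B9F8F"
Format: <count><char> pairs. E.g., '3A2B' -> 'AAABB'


Expanding each <count><char> pair:
  6F -> 'FFFFFF'
  2F -> 'FF'
  2B -> 'BB'
  9F -> 'FFFFFFFFF'
  8F -> 'FFFFFFFF'

Decoded = FFFFFFFFBBFFFFFFFFFFFFFFFFF


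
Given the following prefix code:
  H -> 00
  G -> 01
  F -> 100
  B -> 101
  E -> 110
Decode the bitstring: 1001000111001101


Decoding step by step:
Bits 100 -> F
Bits 100 -> F
Bits 01 -> G
Bits 110 -> E
Bits 01 -> G
Bits 101 -> B


Decoded message: FFGEGB


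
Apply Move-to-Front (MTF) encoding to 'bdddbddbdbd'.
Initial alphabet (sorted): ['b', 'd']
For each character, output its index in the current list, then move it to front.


MTF encoding:
'b': index 0 in ['b', 'd'] -> ['b', 'd']
'd': index 1 in ['b', 'd'] -> ['d', 'b']
'd': index 0 in ['d', 'b'] -> ['d', 'b']
'd': index 0 in ['d', 'b'] -> ['d', 'b']
'b': index 1 in ['d', 'b'] -> ['b', 'd']
'd': index 1 in ['b', 'd'] -> ['d', 'b']
'd': index 0 in ['d', 'b'] -> ['d', 'b']
'b': index 1 in ['d', 'b'] -> ['b', 'd']
'd': index 1 in ['b', 'd'] -> ['d', 'b']
'b': index 1 in ['d', 'b'] -> ['b', 'd']
'd': index 1 in ['b', 'd'] -> ['d', 'b']


Output: [0, 1, 0, 0, 1, 1, 0, 1, 1, 1, 1]


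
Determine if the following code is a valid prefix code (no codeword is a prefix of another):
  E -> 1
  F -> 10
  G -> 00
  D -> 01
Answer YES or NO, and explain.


Checking each pair (does one codeword prefix another?):
  E='1' vs F='10': prefix -- VIOLATION

NO -- this is NOT a valid prefix code. E (1) is a prefix of F (10).


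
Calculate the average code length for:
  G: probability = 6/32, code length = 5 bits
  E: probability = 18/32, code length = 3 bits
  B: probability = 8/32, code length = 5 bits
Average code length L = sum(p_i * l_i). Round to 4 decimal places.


Weighted contributions p_i * l_i:
  G: (6/32) * 5 = 30/32
  E: (18/32) * 3 = 54/32
  B: (8/32) * 5 = 40/32
Sum = (30 + 54 + 40)/32 = 124/32

L = 124/32 = 3.8750 bits/symbol


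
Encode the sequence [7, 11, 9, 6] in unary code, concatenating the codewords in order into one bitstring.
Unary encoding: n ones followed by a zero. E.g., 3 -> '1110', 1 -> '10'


Encode each number as n ones followed by a terminating 0:
  7 -> 11111110 (8 bits)
  11 -> 111111111110 (12 bits)
  9 -> 1111111110 (10 bits)
  6 -> 1111110 (7 bits)
Total length = 8 + 12 + 10 + 7 = 37 bits.

Unary([7, 11, 9, 6]) = 1111111011111111111011111111101111110 (37 bits)


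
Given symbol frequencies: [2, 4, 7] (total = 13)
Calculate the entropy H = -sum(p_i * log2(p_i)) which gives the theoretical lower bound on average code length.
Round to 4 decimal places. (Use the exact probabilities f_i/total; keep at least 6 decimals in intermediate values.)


Per-symbol terms -p_i * log2(p_i) with p_i = f_i/13:
  p = 2/13 = 0.153846: log2(p) = -2.700440, -p*log2(p) = 0.415452
  p = 4/13 = 0.307692: log2(p) = -1.700440, -p*log2(p) = 0.523212
  p = 7/13 = 0.538462: log2(p) = -0.893085, -p*log2(p) = 0.480892
H = 0.415452 + 0.523212 + 0.480892 = 1.419556

H = 1.4196 bits/symbol


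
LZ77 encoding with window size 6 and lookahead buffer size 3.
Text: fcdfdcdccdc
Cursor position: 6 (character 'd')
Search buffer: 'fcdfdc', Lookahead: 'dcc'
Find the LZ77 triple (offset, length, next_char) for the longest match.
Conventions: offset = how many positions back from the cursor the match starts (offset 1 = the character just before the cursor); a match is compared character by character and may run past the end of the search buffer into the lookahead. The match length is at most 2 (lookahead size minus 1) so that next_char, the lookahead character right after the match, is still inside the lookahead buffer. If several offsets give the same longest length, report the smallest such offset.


Try each offset into the search buffer:
  offset=1 (pos 5, char 'c'): match length 0
  offset=2 (pos 4, char 'd'): match length 2
  offset=3 (pos 3, char 'f'): match length 0
  offset=4 (pos 2, char 'd'): match length 1
  offset=5 (pos 1, char 'c'): match length 0
  offset=6 (pos 0, char 'f'): match length 0
Longest match has length 2 at offset 2.
next_char = character at position 6 + 2 = 8 -> 'c'

Best match: offset=2, length=2 (matching 'dc' starting at position 4)
LZ77 triple: (2, 2, 'c')


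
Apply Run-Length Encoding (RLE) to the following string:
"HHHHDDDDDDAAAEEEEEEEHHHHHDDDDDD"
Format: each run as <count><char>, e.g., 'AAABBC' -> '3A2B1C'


Scanning runs left to right:
  i=0: run of 'H' x 4 -> '4H'
  i=4: run of 'D' x 6 -> '6D'
  i=10: run of 'A' x 3 -> '3A'
  i=13: run of 'E' x 7 -> '7E'
  i=20: run of 'H' x 5 -> '5H'
  i=25: run of 'D' x 6 -> '6D'

RLE = 4H6D3A7E5H6D


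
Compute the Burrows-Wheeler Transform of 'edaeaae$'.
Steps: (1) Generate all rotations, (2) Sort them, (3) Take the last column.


Rotations (sorted):
  0: $edaeaae -> last char: e
  1: aae$edae -> last char: e
  2: ae$edaea -> last char: a
  3: aeaae$ed -> last char: d
  4: daeaae$e -> last char: e
  5: e$edaeaa -> last char: a
  6: eaae$eda -> last char: a
  7: edaeaae$ -> last char: $


BWT = eeadeaa$


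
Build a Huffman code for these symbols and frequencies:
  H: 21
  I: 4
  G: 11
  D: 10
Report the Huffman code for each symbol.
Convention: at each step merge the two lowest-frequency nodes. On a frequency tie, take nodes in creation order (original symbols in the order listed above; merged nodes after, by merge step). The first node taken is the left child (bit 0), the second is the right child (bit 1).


Huffman tree construction:
Step 1: Merge I(4) + D(10) = 14
Step 2: Merge G(11) + (I+D)(14) = 25
Step 3: Merge H(21) + (G+(I+D))(25) = 46
Read each symbol's code off the tree from the root (left child = 0, right child = 1).

Codes:
  H: 0 (length 1)
  I: 110 (length 3)
  G: 10 (length 2)
  D: 111 (length 3)
Average code length: 85/46 = 1.8478 bits/symbol


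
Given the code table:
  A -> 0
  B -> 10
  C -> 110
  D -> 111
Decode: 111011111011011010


Decoding:
111 -> D
0 -> A
111 -> D
110 -> C
110 -> C
110 -> C
10 -> B


Result: DADCCCB


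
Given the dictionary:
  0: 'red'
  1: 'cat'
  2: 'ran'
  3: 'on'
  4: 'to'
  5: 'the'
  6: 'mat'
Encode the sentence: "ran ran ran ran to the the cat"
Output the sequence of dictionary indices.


Look up each word in the dictionary:
  'ran' -> 2
  'ran' -> 2
  'ran' -> 2
  'ran' -> 2
  'to' -> 4
  'the' -> 5
  'the' -> 5
  'cat' -> 1

Encoded: [2, 2, 2, 2, 4, 5, 5, 1]


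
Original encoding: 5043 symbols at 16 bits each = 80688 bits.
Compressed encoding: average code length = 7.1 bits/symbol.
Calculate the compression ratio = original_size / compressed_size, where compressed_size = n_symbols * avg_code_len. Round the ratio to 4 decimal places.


original_size = n_symbols * orig_bits = 5043 * 16 = 80688 bits
compressed_size = n_symbols * avg_code_len = 5043 * 7.1 = 35805.3 bits
ratio = original_size / compressed_size = 80688 / 35805.3 = 2.2535

Compression ratio = 2.2535


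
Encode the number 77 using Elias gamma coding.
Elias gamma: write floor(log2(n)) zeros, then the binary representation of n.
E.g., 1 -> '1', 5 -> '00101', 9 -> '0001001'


num_bits = floor(log2(77)) + 1 = 7
leading_zeros = num_bits - 1 = 6
binary(77) = 1001101

Elias gamma(77) = '000000' + '1001101' = 0000001001101 (13 bits)


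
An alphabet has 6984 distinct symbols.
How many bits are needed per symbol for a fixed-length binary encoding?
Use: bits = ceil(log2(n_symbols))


log2(6984) = 12.7698
Bracket: 2^12 = 4096 < 6984 <= 2^13 = 8192
So ceil(log2(6984)) = 13

bits = ceil(log2(6984)) = ceil(12.7698) = 13 bits


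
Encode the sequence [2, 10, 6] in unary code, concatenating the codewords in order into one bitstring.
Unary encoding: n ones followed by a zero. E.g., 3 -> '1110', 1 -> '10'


Encode each number as n ones followed by a terminating 0:
  2 -> 110 (3 bits)
  10 -> 11111111110 (11 bits)
  6 -> 1111110 (7 bits)
Total length = 3 + 11 + 7 = 21 bits.

Unary([2, 10, 6]) = 110111111111101111110 (21 bits)


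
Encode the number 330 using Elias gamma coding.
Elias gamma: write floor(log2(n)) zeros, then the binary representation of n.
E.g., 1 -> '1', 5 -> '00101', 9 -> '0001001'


num_bits = floor(log2(330)) + 1 = 9
leading_zeros = num_bits - 1 = 8
binary(330) = 101001010

Elias gamma(330) = '00000000' + '101001010' = 00000000101001010 (17 bits)
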